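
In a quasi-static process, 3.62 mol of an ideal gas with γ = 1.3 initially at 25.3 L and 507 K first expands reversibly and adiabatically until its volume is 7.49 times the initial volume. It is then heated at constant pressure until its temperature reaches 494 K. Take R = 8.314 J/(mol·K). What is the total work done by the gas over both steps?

29600 J

P₁ = nRT₁/V₁ = 3.62×8.314×507/25.3 = 603 kPa.
Step 1 — Adiabatic: TV^(γ−1) = const ⇒ T₂ = 507×(0.134)^0.300 = 277 K; PV^γ = const ⇒ P₂ = 44.0 kPa.
ΔU = nCvΔT = 3.62×27.7×(277−507) = -23100 J.
Q = 0 for an adiabatic process, so W = −ΔU = 23100 J.
State after step 1: P = 44.0 kPa, V = 189 L, T = 277 K.
Step 2 — Isobaric: P stays 44.0 kPa; V/T = const ⇒ T₂ = 494 K, V₂ = 338 L.
W = PΔV = 44.0×(338−189) kPa·L = 6530 J.
ΔU = nCvΔT = 3.62×27.7×(494−277) = 21800 J.
Q = ΔU + W = nCpΔT = 28300 J.
Net over both steps: W = 29600 J, Q = 28300 J, ΔU = -1300 J.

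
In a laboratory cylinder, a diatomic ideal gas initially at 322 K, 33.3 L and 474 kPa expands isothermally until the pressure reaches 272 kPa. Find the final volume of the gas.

58.0 L

Isothermal: T stays 322 K; PV = const ⇒ V₂ = 58.0 L, P₂ = 272 kPa.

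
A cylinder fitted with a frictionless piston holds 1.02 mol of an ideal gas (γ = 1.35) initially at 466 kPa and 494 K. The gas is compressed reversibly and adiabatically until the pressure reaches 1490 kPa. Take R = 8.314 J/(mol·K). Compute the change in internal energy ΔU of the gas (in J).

4210 J

V₁ = nRT₁/P₁ = 1.02×8.314×494/466 = 8.99 L.
Adiabatic: T₂/T₁ = (P₂/P₁)^((γ−1)/γ) ⇒ T₂ = 494×(3.20)^0.259 = 668 K; V₂ = 3.80 L.
For an ideal gas ΔU = nCvΔT with Cv = R/(γ−1) = 23.8 J/(mol·K).
ΔU = 1.02×23.8×(668−494) = 4210 J.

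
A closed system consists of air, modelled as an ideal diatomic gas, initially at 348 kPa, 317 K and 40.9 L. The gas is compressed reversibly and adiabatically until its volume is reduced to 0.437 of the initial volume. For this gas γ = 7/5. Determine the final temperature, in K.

441 K

Adiabatic: TV^(γ−1) = const ⇒ T₂ = 317×(2.29)^0.400 = 441 K; PV^γ = const ⇒ P₂ = 1110 kPa.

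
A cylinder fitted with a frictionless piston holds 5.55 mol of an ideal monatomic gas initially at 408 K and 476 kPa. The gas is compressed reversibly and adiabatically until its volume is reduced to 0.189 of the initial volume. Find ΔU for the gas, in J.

57500 J

V₁ = nRT₁/P₁ = 5.55×8.314×408/476 = 39.6 L.
Adiabatic: TV^(γ−1) = const ⇒ T₂ = 408×(5.29)^0.667 = 1240 K; PV^γ = const ⇒ P₂ = 7650 kPa.
For an ideal gas ΔU = nCvΔT with Cv = (3/2)R = 12.5 J/(mol·K).
ΔU = 5.55×12.5×(1240−408) = 57500 J.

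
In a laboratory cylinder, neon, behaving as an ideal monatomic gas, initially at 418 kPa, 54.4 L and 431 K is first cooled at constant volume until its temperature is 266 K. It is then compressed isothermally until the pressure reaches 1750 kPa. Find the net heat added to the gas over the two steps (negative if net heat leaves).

n = P₁V₁/(RT₁) = 418×54.4/(8.314×431) = 6.35 mol.
Step 1 — Isochoric: V stays 54.4 L; P/T = const ⇒ T₂ = 266 K, P₂ = 258 kPa.
W = 0 (no volume change).
ΔU = nCvΔT = 6.35×12.5×(266−431) = -13100 J.
Q = ΔU = -13100 J.
State after step 1: P = 258 kPa, V = 54.4 L, T = 266 K.
Step 2 — Isothermal: T stays 266 K; PV = const ⇒ V₂ = 8.02 L, P₂ = 1750 kPa.
ΔU = 0 (ideal gas, T constant).
W = nRT ln(V₂/V₁) = 6.35×8.314×266×ln(0.147) = -26900 J.
Q = ΔU + W = -26900 J.
Net over both steps: W = -26900 J, Q = -39900 J, ΔU = -13100 J.

-39900 J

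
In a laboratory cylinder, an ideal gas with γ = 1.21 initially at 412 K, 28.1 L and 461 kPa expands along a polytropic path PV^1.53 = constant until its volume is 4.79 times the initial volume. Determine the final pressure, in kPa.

42.0 kPa

Polytropic n=1.53: T₂ = T₁(V₁/V₂)^(n−1) = 412×(0.209)^0.53 = 180 K; P₂ = P₁(V₁/V₂)^n = 42.0 kPa.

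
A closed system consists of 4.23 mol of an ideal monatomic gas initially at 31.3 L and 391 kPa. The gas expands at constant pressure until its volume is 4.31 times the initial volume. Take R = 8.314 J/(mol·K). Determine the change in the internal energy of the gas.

60800 J

T₁ = P₁V₁/(nR) = 391×31.3/(4.23×8.314) = 348 K.
Isobaric: P stays 391 kPa; V/T = const ⇒ T₂ = 1500 K, V₂ = 135 L.
For an ideal gas ΔU = nCvΔT with Cv = (3/2)R = 12.5 J/(mol·K).
ΔU = 4.23×12.5×(1500−348) = 60800 J.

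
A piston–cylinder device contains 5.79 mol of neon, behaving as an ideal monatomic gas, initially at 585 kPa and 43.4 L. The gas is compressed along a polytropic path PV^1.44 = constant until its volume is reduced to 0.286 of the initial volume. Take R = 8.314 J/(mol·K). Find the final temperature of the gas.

915 K

T₁ = P₁V₁/(nR) = 585×43.4/(5.79×8.314) = 527 K.
Polytropic n=1.44: T₂ = T₁(V₁/V₂)^(n−1) = 527×(3.50)^0.44 = 915 K; P₂ = P₁(V₁/V₂)^n = 3550 kPa.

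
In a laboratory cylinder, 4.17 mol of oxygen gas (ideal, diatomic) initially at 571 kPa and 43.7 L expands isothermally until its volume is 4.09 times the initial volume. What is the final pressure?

T₁ = P₁V₁/(nR) = 571×43.7/(4.17×8.314) = 720 K.
Isothermal: T stays 720 K; PV = const ⇒ V₂ = 179 L, P₂ = 140 kPa.

140 kPa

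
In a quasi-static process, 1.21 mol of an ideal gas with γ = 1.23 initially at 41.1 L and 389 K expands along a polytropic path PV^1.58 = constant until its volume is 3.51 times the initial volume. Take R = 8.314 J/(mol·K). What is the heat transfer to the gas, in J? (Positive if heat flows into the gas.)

-5310 J

P₁ = nRT₁/V₁ = 1.21×8.314×389/41.1 = 95.2 kPa.
Polytropic n=1.58: T₂ = T₁(V₁/V₂)^(n−1) = 389×(0.285)^0.58 = 188 K; P₂ = P₁(V₁/V₂)^n = 13.1 kPa.
W = (P₁V₁−P₂V₂)/(n−1) = (95.2×41.1−13.1×144)/0.58 = 3490 J.
ΔU = nCvΔT = 1.21×36.1×(188−389) = -8800 J.
Q = ΔU + W = -5310 J.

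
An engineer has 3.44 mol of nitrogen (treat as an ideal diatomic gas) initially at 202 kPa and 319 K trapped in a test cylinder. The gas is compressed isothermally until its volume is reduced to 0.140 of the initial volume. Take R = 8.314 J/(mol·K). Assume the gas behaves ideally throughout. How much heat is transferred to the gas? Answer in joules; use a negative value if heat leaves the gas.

-17900 J

V₁ = nRT₁/P₁ = 3.44×8.314×319/202 = 45.2 L.
Isothermal: T stays 319 K; PV = const ⇒ V₂ = 6.32 L, P₂ = 1440 kPa.
ΔU = 0 (ideal gas, T constant).
W = nRT ln(V₂/V₁) = 3.44×8.314×319×ln(0.140) = -17900 J.
Q = ΔU + W = -17900 J.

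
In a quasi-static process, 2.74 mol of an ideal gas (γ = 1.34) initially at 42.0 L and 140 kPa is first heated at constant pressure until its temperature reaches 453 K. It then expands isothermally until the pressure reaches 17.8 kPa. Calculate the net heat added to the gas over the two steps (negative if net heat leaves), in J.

38800 J

T₁ = P₁V₁/(nR) = 140×42.0/(2.74×8.314) = 258 K.
Step 1 — Isobaric: P stays 140 kPa; V/T = const ⇒ T₂ = 453 K, V₂ = 73.7 L.
W = PΔV = 140×(73.7−42.0) kPa·L = 4440 J.
ΔU = nCvΔT = 2.74×24.5×(453−258) = 13100 J.
Q = ΔU + W = nCpΔT = 17500 J.
State after step 1: P = 140 kPa, V = 73.7 L, T = 453 K.
Step 2 — Isothermal: T stays 453 K; PV = const ⇒ V₂ = 580 L, P₂ = 17.8 kPa.
ΔU = 0 (ideal gas, T constant).
W = nRT ln(V₂/V₁) = 2.74×8.314×453×ln(7.87) = 21300 J.
Q = ΔU + W = 21300 J.
Net over both steps: W = 25700 J, Q = 38800 J, ΔU = 13100 J.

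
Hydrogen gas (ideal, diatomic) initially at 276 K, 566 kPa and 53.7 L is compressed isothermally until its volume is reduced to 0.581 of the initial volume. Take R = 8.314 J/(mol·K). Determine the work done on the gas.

16500 J

n = P₁V₁/(RT₁) = 566×53.7/(8.314×276) = 13.2 mol.
Isothermal: T stays 276 K; PV = const ⇒ V₂ = 31.2 L, P₂ = 974 kPa.
W = nRT ln(V₂/V₁) = 13.2×8.314×276×ln(0.581) = -16500 J.
Work done on the gas = −W_by = 16500 J.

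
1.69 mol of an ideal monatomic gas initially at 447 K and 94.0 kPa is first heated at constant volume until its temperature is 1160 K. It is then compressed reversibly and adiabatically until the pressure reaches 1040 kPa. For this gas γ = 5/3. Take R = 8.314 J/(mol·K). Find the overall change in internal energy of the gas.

V₁ = nRT₁/P₁ = 1.69×8.314×447/94.0 = 66.8 L.
Step 1 — Isochoric: V stays 66.8 L; P/T = const ⇒ T₂ = 1160 K, P₂ = 244 kPa.
W = 0 (no volume change).
ΔU = nCvΔT = 1.69×12.5×(1160−447) = 15000 J.
Q = ΔU = 15000 J.
State after step 1: P = 244 kPa, V = 66.8 L, T = 1160 K.
Step 2 — Adiabatic: T₂/T₁ = (P₂/P₁)^((γ−1)/γ) ⇒ T₂ = 1160×(4.26)^0.400 = 2070 K; V₂ = 28.0 L.
ΔU = nCvΔT = 1.69×12.5×(2070−1160) = 19200 J.
Q = 0 for an adiabatic process, so W = −ΔU = -19200 J.
Net over both steps: W = -19200 J, Q = 15000 J, ΔU = 34200 J.

34200 J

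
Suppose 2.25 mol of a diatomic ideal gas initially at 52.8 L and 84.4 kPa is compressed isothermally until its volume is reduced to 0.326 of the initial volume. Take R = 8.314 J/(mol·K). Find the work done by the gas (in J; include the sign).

T₁ = P₁V₁/(nR) = 84.4×52.8/(2.25×8.314) = 238 K.
Isothermal: T stays 238 K; PV = const ⇒ V₂ = 17.2 L, P₂ = 259 kPa.
W = nRT ln(V₂/V₁) = 2.25×8.314×238×ln(0.326) = -4990 J.

-4990 J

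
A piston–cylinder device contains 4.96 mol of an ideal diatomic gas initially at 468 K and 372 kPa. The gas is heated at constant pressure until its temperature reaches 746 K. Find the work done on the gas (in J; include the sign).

-11500 J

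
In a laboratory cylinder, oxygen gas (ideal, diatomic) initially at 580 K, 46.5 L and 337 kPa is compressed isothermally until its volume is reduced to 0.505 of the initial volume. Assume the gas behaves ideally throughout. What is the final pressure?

Isothermal: T stays 580 K; PV = const ⇒ V₂ = 23.5 L, P₂ = 667 kPa.

667 kPa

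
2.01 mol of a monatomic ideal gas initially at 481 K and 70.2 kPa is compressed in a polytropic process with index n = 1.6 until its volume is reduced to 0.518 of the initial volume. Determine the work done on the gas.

V₁ = nRT₁/P₁ = 2.01×8.314×481/70.2 = 115 L.
Polytropic n=1.6: T₂ = T₁(V₁/V₂)^(n−1) = 481×(1.93)^0.60 = 714 K; P₂ = P₁(V₁/V₂)^n = 201 kPa.
W = (P₁V₁−P₂V₂)/(n−1) = (70.2×115−201×59.3)/0.60 = -6480 J.
Work done on the gas = −W_by = 6480 J.

6480 J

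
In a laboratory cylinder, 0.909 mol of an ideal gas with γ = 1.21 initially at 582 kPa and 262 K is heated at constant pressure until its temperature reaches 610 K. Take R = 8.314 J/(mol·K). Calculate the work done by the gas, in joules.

2630 J

V₁ = nRT₁/P₁ = 0.909×8.314×262/582 = 3.40 L.
Isobaric: P stays 582 kPa; V/T = const ⇒ T₂ = 610 K, V₂ = 7.92 L.
W = PΔV = 582×(7.92−3.40) kPa·L = 2630 J.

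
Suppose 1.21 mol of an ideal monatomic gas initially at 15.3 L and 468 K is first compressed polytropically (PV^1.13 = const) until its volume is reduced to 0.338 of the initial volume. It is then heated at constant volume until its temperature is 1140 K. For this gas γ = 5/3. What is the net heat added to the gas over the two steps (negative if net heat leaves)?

4660 J

P₁ = nRT₁/V₁ = 1.21×8.314×468/15.3 = 308 kPa.
Step 1 — Polytropic n=1.13: T₂ = T₁(V₁/V₂)^(n−1) = 468×(2.96)^0.13 = 539 K; P₂ = P₁(V₁/V₂)^n = 1050 kPa.
W = (P₁V₁−P₂V₂)/(n−1) = (308×15.3−1050×5.17)/0.13 = -5480 J.
ΔU = nCvΔT = 1.21×12.5×(539−468) = 1070 J.
Q = ΔU + W = -4410 J.
State after step 1: P = 1050 kPa, V = 5.17 L, T = 539 K.
Step 2 — Isochoric: V stays 5.17 L; P/T = const ⇒ T₂ = 1140 K, P₂ = 2220 kPa.
W = 0 (no volume change).
ΔU = nCvΔT = 1.21×12.5×(1140−539) = 9070 J.
Q = ΔU = 9070 J.
Net over both steps: W = -5480 J, Q = 4660 J, ΔU = 10100 J.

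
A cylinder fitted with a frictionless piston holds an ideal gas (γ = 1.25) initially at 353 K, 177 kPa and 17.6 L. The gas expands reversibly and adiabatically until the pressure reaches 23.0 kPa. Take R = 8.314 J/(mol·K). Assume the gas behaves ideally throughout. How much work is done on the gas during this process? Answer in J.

n = P₁V₁/(RT₁) = 177×17.6/(8.314×353) = 1.06 mol.
Adiabatic: T₂/T₁ = (P₂/P₁)^((γ−1)/γ) ⇒ T₂ = 353×(0.130)^0.200 = 235 K; V₂ = 90.1 L.
ΔU = nCvΔT = 1.06×33.3×(235−353) = -4180 J.
Q = 0 for an adiabatic process, so W = −ΔU = 4180 J.
Work done on the gas = −W_by = -4180 J.

-4180 J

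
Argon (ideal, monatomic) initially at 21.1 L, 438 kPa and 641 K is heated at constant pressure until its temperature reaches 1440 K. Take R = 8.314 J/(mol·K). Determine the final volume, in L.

47.4 L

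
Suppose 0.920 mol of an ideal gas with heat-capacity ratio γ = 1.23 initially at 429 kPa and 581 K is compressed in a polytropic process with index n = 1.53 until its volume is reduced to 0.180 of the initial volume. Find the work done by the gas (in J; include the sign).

V₁ = nRT₁/P₁ = 0.920×8.314×581/429 = 10.4 L.
Polytropic n=1.53: T₂ = T₁(V₁/V₂)^(n−1) = 581×(5.56)^0.53 = 1440 K; P₂ = P₁(V₁/V₂)^n = 5910 kPa.
W = (P₁V₁−P₂V₂)/(n−1) = (429×10.4−5910×1.86)/0.53 = -12400 J.

-12400 J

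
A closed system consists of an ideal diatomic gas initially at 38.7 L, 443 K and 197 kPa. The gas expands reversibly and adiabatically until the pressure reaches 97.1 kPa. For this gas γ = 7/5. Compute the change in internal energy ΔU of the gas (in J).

-3490 J

n = P₁V₁/(RT₁) = 197×38.7/(8.314×443) = 2.07 mol.
Adiabatic: T₂/T₁ = (P₂/P₁)^((γ−1)/γ) ⇒ T₂ = 443×(0.493)^0.286 = 362 K; V₂ = 64.1 L.
For an ideal gas ΔU = nCvΔT with Cv = (5/2)R = 20.8 J/(mol·K).
ΔU = 2.07×20.8×(362−443) = -3490 J.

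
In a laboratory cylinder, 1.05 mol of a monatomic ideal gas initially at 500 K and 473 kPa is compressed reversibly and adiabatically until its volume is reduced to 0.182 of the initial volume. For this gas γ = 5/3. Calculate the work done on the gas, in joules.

V₁ = nRT₁/P₁ = 1.05×8.314×500/473 = 9.23 L.
Adiabatic: TV^(γ−1) = const ⇒ T₂ = 500×(5.49)^0.667 = 1560 K; PV^γ = const ⇒ P₂ = 8090 kPa.
ΔU = nCvΔT = 1.05×12.5×(1560−500) = 13800 J.
Q = 0 for an adiabatic process, so W = −ΔU = -13800 J.
Work done on the gas = −W_by = 13800 J.

13800 J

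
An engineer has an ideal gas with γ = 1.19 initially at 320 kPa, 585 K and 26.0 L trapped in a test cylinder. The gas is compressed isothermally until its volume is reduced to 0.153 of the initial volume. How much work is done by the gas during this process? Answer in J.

-15600 J

n = P₁V₁/(RT₁) = 320×26.0/(8.314×585) = 1.71 mol.
Isothermal: T stays 585 K; PV = const ⇒ V₂ = 3.98 L, P₂ = 2090 kPa.
W = nRT ln(V₂/V₁) = 1.71×8.314×585×ln(0.153) = -15600 J.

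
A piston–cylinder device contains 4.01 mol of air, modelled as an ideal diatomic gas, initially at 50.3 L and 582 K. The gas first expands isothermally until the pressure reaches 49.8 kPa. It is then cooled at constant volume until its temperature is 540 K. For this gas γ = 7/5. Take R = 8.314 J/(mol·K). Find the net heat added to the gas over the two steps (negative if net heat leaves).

36200 J

P₁ = nRT₁/V₁ = 4.01×8.314×582/50.3 = 386 kPa.
Step 1 — Isothermal: T stays 582 K; PV = const ⇒ V₂ = 390 L, P₂ = 49.8 kPa.
ΔU = 0 (ideal gas, T constant).
W = nRT ln(V₂/V₁) = 4.01×8.314×582×ln(7.75) = 39700 J.
Q = ΔU + W = 39700 J.
State after step 1: P = 49.8 kPa, V = 390 L, T = 582 K.
Step 2 — Isochoric: V stays 390 L; P/T = const ⇒ T₂ = 540 K, P₂ = 46.2 kPa.
W = 0 (no volume change).
ΔU = nCvΔT = 4.01×20.8×(540−582) = -3500 J.
Q = ΔU = -3500 J.
Net over both steps: W = 39700 J, Q = 36200 J, ΔU = -3500 J.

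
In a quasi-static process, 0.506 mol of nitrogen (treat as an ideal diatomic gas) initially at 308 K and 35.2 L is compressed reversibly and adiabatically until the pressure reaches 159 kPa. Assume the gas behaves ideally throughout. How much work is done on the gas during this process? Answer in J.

1680 J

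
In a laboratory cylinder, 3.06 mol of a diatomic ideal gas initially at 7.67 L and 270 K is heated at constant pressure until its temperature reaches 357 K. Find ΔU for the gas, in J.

5530 J

P₁ = nRT₁/V₁ = 3.06×8.314×270/7.67 = 896 kPa.
Isobaric: P stays 896 kPa; V/T = const ⇒ T₂ = 357 K, V₂ = 10.1 L.
For an ideal gas ΔU = nCvΔT with Cv = (5/2)R = 20.8 J/(mol·K).
ΔU = 3.06×20.8×(357−270) = 5530 J.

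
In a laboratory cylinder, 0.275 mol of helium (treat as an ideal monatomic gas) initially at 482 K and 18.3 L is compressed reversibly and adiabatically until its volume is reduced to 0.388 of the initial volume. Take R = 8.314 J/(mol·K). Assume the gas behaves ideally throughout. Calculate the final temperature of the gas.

P₁ = nRT₁/V₁ = 0.275×8.314×482/18.3 = 60.2 kPa.
Adiabatic: TV^(γ−1) = const ⇒ T₂ = 482×(2.58)^0.667 = 906 K; PV^γ = const ⇒ P₂ = 292 kPa.

906 K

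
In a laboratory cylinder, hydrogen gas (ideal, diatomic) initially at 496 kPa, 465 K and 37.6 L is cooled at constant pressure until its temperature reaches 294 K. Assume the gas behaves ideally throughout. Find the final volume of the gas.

Isobaric: P stays 496 kPa; V/T = const ⇒ T₂ = 294 K, V₂ = 23.8 L.

23.8 L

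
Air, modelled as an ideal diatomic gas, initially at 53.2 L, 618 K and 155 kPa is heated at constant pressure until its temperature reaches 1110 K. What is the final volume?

95.6 L

Isobaric: P stays 155 kPa; V/T = const ⇒ T₂ = 1110 K, V₂ = 95.6 L.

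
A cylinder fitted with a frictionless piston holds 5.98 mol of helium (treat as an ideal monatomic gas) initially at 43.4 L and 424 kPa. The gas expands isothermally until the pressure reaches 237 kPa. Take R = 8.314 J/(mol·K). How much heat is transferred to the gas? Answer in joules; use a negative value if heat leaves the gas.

10700 J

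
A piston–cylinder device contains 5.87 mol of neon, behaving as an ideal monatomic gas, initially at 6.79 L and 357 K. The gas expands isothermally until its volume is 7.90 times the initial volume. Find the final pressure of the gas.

325 kPa

P₁ = nRT₁/V₁ = 5.87×8.314×357/6.79 = 2570 kPa.
Isothermal: T stays 357 K; PV = const ⇒ V₂ = 53.6 L, P₂ = 325 kPa.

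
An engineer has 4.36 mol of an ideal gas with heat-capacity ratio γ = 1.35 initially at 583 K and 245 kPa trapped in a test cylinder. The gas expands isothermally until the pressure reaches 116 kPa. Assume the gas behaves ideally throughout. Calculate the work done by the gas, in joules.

V₁ = nRT₁/P₁ = 4.36×8.314×583/245 = 86.3 L.
Isothermal: T stays 583 K; PV = const ⇒ V₂ = 182 L, P₂ = 116 kPa.
W = nRT ln(V₂/V₁) = 4.36×8.314×583×ln(2.11) = 15800 J.

15800 J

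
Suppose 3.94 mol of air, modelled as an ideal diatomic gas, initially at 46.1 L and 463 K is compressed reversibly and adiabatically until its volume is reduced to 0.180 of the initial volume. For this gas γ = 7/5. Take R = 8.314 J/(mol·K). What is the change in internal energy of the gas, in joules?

37400 J

P₁ = nRT₁/V₁ = 3.94×8.314×463/46.1 = 329 kPa.
Adiabatic: TV^(γ−1) = const ⇒ T₂ = 463×(5.56)^0.400 = 919 K; PV^γ = const ⇒ P₂ = 3630 kPa.
For an ideal gas ΔU = nCvΔT with Cv = (5/2)R = 20.8 J/(mol·K).
ΔU = 3.94×20.8×(919−463) = 37400 J.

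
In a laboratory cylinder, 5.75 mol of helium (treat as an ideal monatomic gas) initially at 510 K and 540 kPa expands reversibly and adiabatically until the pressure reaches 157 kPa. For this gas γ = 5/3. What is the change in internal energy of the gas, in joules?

-14300 J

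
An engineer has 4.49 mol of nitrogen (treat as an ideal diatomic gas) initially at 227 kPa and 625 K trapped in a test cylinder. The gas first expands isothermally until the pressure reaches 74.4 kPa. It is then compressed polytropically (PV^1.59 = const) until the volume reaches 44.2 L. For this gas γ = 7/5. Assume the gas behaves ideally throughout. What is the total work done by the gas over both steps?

V₁ = nRT₁/P₁ = 4.49×8.314×625/227 = 103 L.
Step 1 — Isothermal: T stays 625 K; PV = const ⇒ V₂ = 314 L, P₂ = 74.4 kPa.
ΔU = 0 (ideal gas, T constant).
W = nRT ln(V₂/V₁) = 4.49×8.314×625×ln(3.05) = 26000 J.
Q = ΔU + W = 26000 J.
State after step 1: P = 74.4 kPa, V = 314 L, T = 625 K.
Step 2 — Polytropic n=1.59: T₂ = T₁(V₁/V₂)^(n−1) = 625×(7.09)^0.59 = 1990 K; P₂ = P₁(V₁/V₂)^n = 1680 kPa.
W = (P₁V₁−P₂V₂)/(n−1) = (74.4×314−1680×44.2)/0.59 = -86100 J.
ΔU = nCvΔT = 4.49×20.8×(1990−625) = 127000 J.
Q = ΔU + W = 40900 J.
Net over both steps: W = -60100 J, Q = 66900 J, ΔU = 127000 J.

-60100 J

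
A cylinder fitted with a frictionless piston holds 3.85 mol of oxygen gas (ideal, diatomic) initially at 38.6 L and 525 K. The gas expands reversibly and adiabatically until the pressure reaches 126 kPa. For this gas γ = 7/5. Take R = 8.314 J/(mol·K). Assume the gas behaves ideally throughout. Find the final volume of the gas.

93.6 L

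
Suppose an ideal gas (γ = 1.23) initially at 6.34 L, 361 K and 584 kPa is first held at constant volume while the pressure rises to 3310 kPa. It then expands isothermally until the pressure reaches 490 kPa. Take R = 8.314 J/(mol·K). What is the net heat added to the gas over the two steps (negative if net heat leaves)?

n = P₁V₁/(RT₁) = 584×6.34/(8.314×361) = 1.23 mol.
Step 1 — Isochoric: V stays 6.34 L; P/T = const ⇒ T₂ = 2050 K, P₂ = 3310 kPa.
W = 0 (no volume change).
ΔU = nCvΔT = 1.23×36.1×(2050−361) = 75100 J.
Q = ΔU = 75100 J.
State after step 1: P = 3310 kPa, V = 6.34 L, T = 2050 K.
Step 2 — Isothermal: T stays 2050 K; PV = const ⇒ V₂ = 42.8 L, P₂ = 490 kPa.
ΔU = 0 (ideal gas, T constant).
W = nRT ln(V₂/V₁) = 1.23×8.314×2050×ln(6.76) = 40100 J.
Q = ΔU + W = 40100 J.
Net over both steps: W = 40100 J, Q = 115000 J, ΔU = 75100 J.

115000 J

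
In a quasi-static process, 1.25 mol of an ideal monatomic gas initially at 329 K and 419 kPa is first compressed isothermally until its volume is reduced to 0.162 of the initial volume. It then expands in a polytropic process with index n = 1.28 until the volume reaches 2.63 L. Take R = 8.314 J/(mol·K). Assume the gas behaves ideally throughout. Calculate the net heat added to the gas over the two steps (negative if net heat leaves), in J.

-4980 J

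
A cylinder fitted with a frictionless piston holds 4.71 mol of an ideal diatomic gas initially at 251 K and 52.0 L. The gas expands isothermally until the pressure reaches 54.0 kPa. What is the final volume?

182 L

P₁ = nRT₁/V₁ = 4.71×8.314×251/52.0 = 189 kPa.
Isothermal: T stays 251 K; PV = const ⇒ V₂ = 182 L, P₂ = 54.0 kPa.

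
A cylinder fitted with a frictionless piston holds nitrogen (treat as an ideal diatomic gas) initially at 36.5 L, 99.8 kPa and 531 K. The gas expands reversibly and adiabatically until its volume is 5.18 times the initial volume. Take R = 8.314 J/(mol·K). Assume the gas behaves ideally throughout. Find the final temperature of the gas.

Adiabatic: TV^(γ−1) = const ⇒ T₂ = 531×(0.193)^0.400 = 275 K; PV^γ = const ⇒ P₂ = 9.98 kPa.

275 K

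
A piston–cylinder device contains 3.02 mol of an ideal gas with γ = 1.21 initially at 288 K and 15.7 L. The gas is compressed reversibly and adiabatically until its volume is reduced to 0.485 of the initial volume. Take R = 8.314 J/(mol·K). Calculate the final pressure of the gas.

P₁ = nRT₁/V₁ = 3.02×8.314×288/15.7 = 461 kPa.
Adiabatic: TV^(γ−1) = const ⇒ T₂ = 288×(2.06)^0.210 = 335 K; PV^γ = const ⇒ P₂ = 1110 kPa.

1110 kPa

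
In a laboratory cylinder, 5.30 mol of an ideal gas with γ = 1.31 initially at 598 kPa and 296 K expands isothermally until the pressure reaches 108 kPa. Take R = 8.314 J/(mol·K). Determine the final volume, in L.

121 L

V₁ = nRT₁/P₁ = 5.30×8.314×296/598 = 21.8 L.
Isothermal: T stays 296 K; PV = const ⇒ V₂ = 121 L, P₂ = 108 kPa.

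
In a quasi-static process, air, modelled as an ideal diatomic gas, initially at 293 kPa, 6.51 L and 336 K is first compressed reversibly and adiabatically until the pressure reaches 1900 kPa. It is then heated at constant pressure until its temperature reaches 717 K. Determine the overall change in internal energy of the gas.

5410 J

n = P₁V₁/(RT₁) = 293×6.51/(8.314×336) = 0.683 mol.
Step 1 — Adiabatic: T₂/T₁ = (P₂/P₁)^((γ−1)/γ) ⇒ T₂ = 336×(6.48)^0.286 = 573 K; V₂ = 1.71 L.
ΔU = nCvΔT = 0.683×20.8×(573−336) = 3370 J.
Q = 0 for an adiabatic process, so W = −ΔU = -3370 J.
State after step 1: P = 1900 kPa, V = 1.71 L, T = 573 K.
Step 2 — Isobaric: P stays 1900 kPa; V/T = const ⇒ T₂ = 717 K, V₂ = 2.14 L.
W = PΔV = 1900×(2.14−1.71) kPa·L = 816 J.
ΔU = nCvΔT = 0.683×20.8×(717−573) = 2040 J.
Q = ΔU + W = nCpΔT = 2860 J.
Net over both steps: W = -2550 J, Q = 2860 J, ΔU = 5410 J.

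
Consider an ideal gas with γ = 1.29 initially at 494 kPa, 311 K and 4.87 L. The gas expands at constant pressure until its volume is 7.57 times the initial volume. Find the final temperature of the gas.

Isobaric: P stays 494 kPa; V/T = const ⇒ T₂ = 2350 K, V₂ = 36.9 L.

2350 K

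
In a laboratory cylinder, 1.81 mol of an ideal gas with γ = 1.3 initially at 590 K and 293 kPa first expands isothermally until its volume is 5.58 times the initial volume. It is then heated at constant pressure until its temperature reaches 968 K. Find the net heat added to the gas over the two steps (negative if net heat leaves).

39900 J

V₁ = nRT₁/P₁ = 1.81×8.314×590/293 = 30.3 L.
Step 1 — Isothermal: T stays 590 K; PV = const ⇒ V₂ = 169 L, P₂ = 52.5 kPa.
ΔU = 0 (ideal gas, T constant).
W = nRT ln(V₂/V₁) = 1.81×8.314×590×ln(5.58) = 15300 J.
Q = ΔU + W = 15300 J.
State after step 1: P = 52.5 kPa, V = 169 L, T = 590 K.
Step 2 — Isobaric: P stays 52.5 kPa; V/T = const ⇒ T₂ = 968 K, V₂ = 277 L.
W = PΔV = 52.5×(277−169) kPa·L = 5690 J.
ΔU = nCvΔT = 1.81×27.7×(968−590) = 19000 J.
Q = ΔU + W = nCpΔT = 24600 J.
Net over both steps: W = 21000 J, Q = 39900 J, ΔU = 19000 J.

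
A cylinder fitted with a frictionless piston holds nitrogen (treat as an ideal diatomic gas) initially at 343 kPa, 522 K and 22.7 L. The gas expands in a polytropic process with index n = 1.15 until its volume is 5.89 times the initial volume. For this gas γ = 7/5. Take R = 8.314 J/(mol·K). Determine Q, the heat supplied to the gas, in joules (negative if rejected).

7580 J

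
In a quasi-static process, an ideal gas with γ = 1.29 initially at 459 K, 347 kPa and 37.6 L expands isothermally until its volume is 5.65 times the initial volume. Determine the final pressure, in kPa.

Isothermal: T stays 459 K; PV = const ⇒ V₂ = 212 L, P₂ = 61.4 kPa.

61.4 kPa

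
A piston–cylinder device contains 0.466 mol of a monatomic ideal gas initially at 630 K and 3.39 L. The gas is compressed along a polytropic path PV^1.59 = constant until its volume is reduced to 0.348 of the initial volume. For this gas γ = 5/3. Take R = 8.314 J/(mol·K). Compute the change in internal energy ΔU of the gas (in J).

3160 J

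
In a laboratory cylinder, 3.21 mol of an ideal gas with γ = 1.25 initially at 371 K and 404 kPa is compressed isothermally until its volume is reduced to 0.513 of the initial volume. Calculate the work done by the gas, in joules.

-6610 J

V₁ = nRT₁/P₁ = 3.21×8.314×371/404 = 24.5 L.
Isothermal: T stays 371 K; PV = const ⇒ V₂ = 12.6 L, P₂ = 788 kPa.
W = nRT ln(V₂/V₁) = 3.21×8.314×371×ln(0.513) = -6610 J.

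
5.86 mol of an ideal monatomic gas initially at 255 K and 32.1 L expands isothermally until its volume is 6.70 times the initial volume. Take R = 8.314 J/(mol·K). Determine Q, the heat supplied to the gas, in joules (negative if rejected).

P₁ = nRT₁/V₁ = 5.86×8.314×255/32.1 = 387 kPa.
Isothermal: T stays 255 K; PV = const ⇒ V₂ = 215 L, P₂ = 57.8 kPa.
ΔU = 0 (ideal gas, T constant).
W = nRT ln(V₂/V₁) = 5.86×8.314×255×ln(6.70) = 23600 J.
Q = ΔU + W = 23600 J.

23600 J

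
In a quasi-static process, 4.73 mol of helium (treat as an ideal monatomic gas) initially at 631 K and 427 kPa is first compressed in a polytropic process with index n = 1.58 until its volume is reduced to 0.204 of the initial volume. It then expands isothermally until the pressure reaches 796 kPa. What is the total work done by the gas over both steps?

V₁ = nRT₁/P₁ = 4.73×8.314×631/427 = 58.1 L.
Step 1 — Polytropic n=1.58: T₂ = T₁(V₁/V₂)^(n−1) = 631×(4.90)^0.58 = 1590 K; P₂ = P₁(V₁/V₂)^n = 5260 kPa.
W = (P₁V₁−P₂V₂)/(n−1) = (427×58.1−5260×11.9)/0.58 = -64800 J.
ΔU = nCvΔT = 4.73×12.5×(1590−631) = 56400 J.
Q = ΔU + W = -8420 J.
State after step 1: P = 5260 kPa, V = 11.9 L, T = 1590 K.
Step 2 — Isothermal: T stays 1590 K; PV = const ⇒ V₂ = 78.4 L, P₂ = 796 kPa.
ΔU = 0 (ideal gas, T constant).
W = nRT ln(V₂/V₁) = 4.73×8.314×1590×ln(6.61) = 118000 J.
Q = ΔU + W = 118000 J.
Net over both steps: W = 53100 J, Q = 109000 J, ΔU = 56400 J.

53100 J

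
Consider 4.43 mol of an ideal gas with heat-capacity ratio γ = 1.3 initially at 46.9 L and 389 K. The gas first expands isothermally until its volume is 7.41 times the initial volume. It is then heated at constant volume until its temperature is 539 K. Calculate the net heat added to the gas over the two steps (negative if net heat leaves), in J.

47100 J

P₁ = nRT₁/V₁ = 4.43×8.314×389/46.9 = 305 kPa.
Step 1 — Isothermal: T stays 389 K; PV = const ⇒ V₂ = 348 L, P₂ = 41.2 kPa.
ΔU = 0 (ideal gas, T constant).
W = nRT ln(V₂/V₁) = 4.43×8.314×389×ln(7.41) = 28700 J.
Q = ΔU + W = 28700 J.
State after step 1: P = 41.2 kPa, V = 348 L, T = 389 K.
Step 2 — Isochoric: V stays 348 L; P/T = const ⇒ T₂ = 539 K, P₂ = 57.1 kPa.
W = 0 (no volume change).
ΔU = nCvΔT = 4.43×27.7×(539−389) = 18400 J.
Q = ΔU = 18400 J.
Net over both steps: W = 28700 J, Q = 47100 J, ΔU = 18400 J.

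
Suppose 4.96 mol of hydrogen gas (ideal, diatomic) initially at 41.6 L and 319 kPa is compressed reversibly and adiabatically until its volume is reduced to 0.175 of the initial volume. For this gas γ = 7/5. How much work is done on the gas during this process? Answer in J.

T₁ = P₁V₁/(nR) = 319×41.6/(4.96×8.314) = 322 K.
Adiabatic: TV^(γ−1) = const ⇒ T₂ = 322×(5.71)^0.400 = 646 K; PV^γ = const ⇒ P₂ = 3660 kPa.
ΔU = nCvΔT = 4.96×20.8×(646−322) = 33400 J.
Q = 0 for an adiabatic process, so W = −ΔU = -33400 J.
Work done on the gas = −W_by = 33400 J.

33400 J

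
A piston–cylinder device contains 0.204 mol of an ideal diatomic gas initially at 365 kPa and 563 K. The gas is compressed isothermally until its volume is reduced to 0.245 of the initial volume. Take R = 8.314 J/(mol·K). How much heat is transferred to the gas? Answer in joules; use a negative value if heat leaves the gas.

V₁ = nRT₁/P₁ = 0.204×8.314×563/365 = 2.62 L.
Isothermal: T stays 563 K; PV = const ⇒ V₂ = 0.641 L, P₂ = 1490 kPa.
ΔU = 0 (ideal gas, T constant).
W = nRT ln(V₂/V₁) = 0.204×8.314×563×ln(0.245) = -1340 J.
Q = ΔU + W = -1340 J.

-1340 J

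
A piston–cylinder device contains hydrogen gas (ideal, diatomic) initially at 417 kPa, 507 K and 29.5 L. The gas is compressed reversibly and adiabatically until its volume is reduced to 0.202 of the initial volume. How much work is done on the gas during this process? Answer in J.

27600 J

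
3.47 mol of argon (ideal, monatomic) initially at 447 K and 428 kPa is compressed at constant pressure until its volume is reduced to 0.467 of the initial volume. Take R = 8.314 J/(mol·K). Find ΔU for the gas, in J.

V₁ = nRT₁/P₁ = 3.47×8.314×447/428 = 30.1 L.
Isobaric: P stays 428 kPa; V/T = const ⇒ T₂ = 209 K, V₂ = 14.1 L.
For an ideal gas ΔU = nCvΔT with Cv = (3/2)R = 12.5 J/(mol·K).
ΔU = 3.47×12.5×(209−447) = -10300 J.

-10300 J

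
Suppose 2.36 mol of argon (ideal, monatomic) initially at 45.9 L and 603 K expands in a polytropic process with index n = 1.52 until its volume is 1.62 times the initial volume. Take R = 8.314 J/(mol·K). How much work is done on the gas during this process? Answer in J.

-5050 J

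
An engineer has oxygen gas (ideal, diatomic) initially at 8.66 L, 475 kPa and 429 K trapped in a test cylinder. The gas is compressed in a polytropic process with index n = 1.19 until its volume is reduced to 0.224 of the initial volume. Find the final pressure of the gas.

2820 kPa

Polytropic n=1.19: T₂ = T₁(V₁/V₂)^(n−1) = 429×(4.46)^0.19 = 570 K; P₂ = P₁(V₁/V₂)^n = 2820 kPa.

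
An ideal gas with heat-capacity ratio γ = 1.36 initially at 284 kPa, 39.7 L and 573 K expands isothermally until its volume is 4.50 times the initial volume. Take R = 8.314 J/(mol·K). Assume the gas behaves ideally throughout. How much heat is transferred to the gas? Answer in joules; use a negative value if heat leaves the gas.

n = P₁V₁/(RT₁) = 284×39.7/(8.314×573) = 2.37 mol.
Isothermal: T stays 573 K; PV = const ⇒ V₂ = 179 L, P₂ = 63.1 kPa.
ΔU = 0 (ideal gas, T constant).
W = nRT ln(V₂/V₁) = 2.37×8.314×573×ln(4.50) = 17000 J.
Q = ΔU + W = 17000 J.

17000 J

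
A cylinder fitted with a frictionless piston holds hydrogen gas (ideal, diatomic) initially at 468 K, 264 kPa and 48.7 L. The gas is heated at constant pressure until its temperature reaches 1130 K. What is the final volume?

118 L

Isobaric: P stays 264 kPa; V/T = const ⇒ T₂ = 1130 K, V₂ = 118 L.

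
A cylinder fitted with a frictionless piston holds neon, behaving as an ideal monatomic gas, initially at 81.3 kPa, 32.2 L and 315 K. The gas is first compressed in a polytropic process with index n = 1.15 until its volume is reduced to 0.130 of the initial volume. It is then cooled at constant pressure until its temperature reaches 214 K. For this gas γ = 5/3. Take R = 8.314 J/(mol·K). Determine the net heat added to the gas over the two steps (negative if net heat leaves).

-9280 J

n = P₁V₁/(RT₁) = 81.3×32.2/(8.314×315) = 1.00 mol.
Step 1 — Polytropic n=1.15: T₂ = T₁(V₁/V₂)^(n−1) = 315×(7.69)^0.15 = 428 K; P₂ = P₁(V₁/V₂)^n = 849 kPa.
W = (P₁V₁−P₂V₂)/(n−1) = (81.3×32.2−849×4.19)/0.15 = -6250 J.
ΔU = nCvΔT = 1.00×12.5×(428−315) = 1410 J.
Q = ΔU + W = -4840 J.
State after step 1: P = 849 kPa, V = 4.19 L, T = 428 K.
Step 2 — Isobaric: P stays 849 kPa; V/T = const ⇒ T₂ = 214 K, V₂ = 2.09 L.
W = PΔV = 849×(2.09−4.19) kPa·L = -1780 J.
ΔU = nCvΔT = 1.00×12.5×(214−428) = -2660 J.
Q = ΔU + W = nCpΔT = -4440 J.
Net over both steps: W = -8030 J, Q = -9280 J, ΔU = -1260 J.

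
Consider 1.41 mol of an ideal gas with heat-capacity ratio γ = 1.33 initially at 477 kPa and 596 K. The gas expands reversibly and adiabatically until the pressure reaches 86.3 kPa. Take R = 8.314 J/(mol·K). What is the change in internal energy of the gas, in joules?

V₁ = nRT₁/P₁ = 1.41×8.314×596/477 = 14.6 L.
Adiabatic: T₂/T₁ = (P₂/P₁)^((γ−1)/γ) ⇒ T₂ = 596×(0.181)^0.248 = 390 K; V₂ = 53.0 L.
For an ideal gas ΔU = nCvΔT with Cv = R/(γ−1) = 25.2 J/(mol·K).
ΔU = 1.41×25.2×(390−596) = -7320 J.

-7320 J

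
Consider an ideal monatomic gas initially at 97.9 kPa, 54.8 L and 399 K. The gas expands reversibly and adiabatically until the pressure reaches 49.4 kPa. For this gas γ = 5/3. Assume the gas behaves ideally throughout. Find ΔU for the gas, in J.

-1930 J

n = P₁V₁/(RT₁) = 97.9×54.8/(8.314×399) = 1.62 mol.
Adiabatic: T₂/T₁ = (P₂/P₁)^((γ−1)/γ) ⇒ T₂ = 399×(0.505)^0.400 = 303 K; V₂ = 82.6 L.
For an ideal gas ΔU = nCvΔT with Cv = (3/2)R = 12.5 J/(mol·K).
ΔU = 1.62×12.5×(303−399) = -1930 J.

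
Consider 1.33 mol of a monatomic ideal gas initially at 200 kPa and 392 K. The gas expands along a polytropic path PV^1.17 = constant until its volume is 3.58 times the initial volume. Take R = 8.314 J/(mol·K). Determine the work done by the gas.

4970 J

V₁ = nRT₁/P₁ = 1.33×8.314×392/200 = 21.7 L.
Polytropic n=1.17: T₂ = T₁(V₁/V₂)^(n−1) = 392×(0.279)^0.17 = 316 K; P₂ = P₁(V₁/V₂)^n = 45.0 kPa.
W = (P₁V₁−P₂V₂)/(n−1) = (200×21.7−45.0×77.6)/0.17 = 4970 J.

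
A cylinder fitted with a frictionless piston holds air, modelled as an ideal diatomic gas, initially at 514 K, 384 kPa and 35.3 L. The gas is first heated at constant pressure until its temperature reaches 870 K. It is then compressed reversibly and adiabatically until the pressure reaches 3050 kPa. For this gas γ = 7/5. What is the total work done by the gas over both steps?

-36900 J

n = P₁V₁/(RT₁) = 384×35.3/(8.314×514) = 3.17 mol.
Step 1 — Isobaric: P stays 384 kPa; V/T = const ⇒ T₂ = 870 K, V₂ = 59.7 L.
W = PΔV = 384×(59.7−35.3) kPa·L = 9390 J.
ΔU = nCvΔT = 3.17×20.8×(870−514) = 23500 J.
Q = ΔU + W = nCpΔT = 32900 J.
State after step 1: P = 384 kPa, V = 59.7 L, T = 870 K.
Step 2 — Adiabatic: T₂/T₁ = (P₂/P₁)^((γ−1)/γ) ⇒ T₂ = 870×(7.94)^0.286 = 1570 K; V₂ = 13.6 L.
ΔU = nCvΔT = 3.17×20.8×(1570−870) = 46300 J.
Q = 0 for an adiabatic process, so W = −ΔU = -46300 J.
Net over both steps: W = -36900 J, Q = 32900 J, ΔU = 69800 J.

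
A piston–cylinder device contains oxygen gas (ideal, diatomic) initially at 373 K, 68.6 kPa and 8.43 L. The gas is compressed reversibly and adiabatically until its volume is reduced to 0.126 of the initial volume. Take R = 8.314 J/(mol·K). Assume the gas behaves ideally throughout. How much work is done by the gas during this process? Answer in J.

-1870 J

n = P₁V₁/(RT₁) = 68.6×8.43/(8.314×373) = 0.186 mol.
Adiabatic: TV^(γ−1) = const ⇒ T₂ = 373×(7.94)^0.400 = 854 K; PV^γ = const ⇒ P₂ = 1250 kPa.
ΔU = nCvΔT = 0.186×20.8×(854−373) = 1870 J.
Q = 0 for an adiabatic process, so W = −ΔU = -1870 J.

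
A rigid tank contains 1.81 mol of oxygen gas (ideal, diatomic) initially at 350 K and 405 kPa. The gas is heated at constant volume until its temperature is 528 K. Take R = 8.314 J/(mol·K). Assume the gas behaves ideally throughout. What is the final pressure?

611 kPa

V₁ = nRT₁/P₁ = 1.81×8.314×350/405 = 13.0 L.
Isochoric: V stays 13.0 L; P/T = const ⇒ T₂ = 528 K, P₂ = 611 kPa.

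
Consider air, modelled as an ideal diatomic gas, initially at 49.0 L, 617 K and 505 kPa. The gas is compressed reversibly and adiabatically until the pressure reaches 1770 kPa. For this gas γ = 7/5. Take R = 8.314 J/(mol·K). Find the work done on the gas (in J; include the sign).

n = P₁V₁/(RT₁) = 505×49.0/(8.314×617) = 4.82 mol.
Adiabatic: T₂/T₁ = (P₂/P₁)^((γ−1)/γ) ⇒ T₂ = 617×(3.50)^0.286 = 883 K; V₂ = 20.0 L.
ΔU = nCvΔT = 4.82×20.8×(883−617) = 26700 J.
Q = 0 for an adiabatic process, so W = −ΔU = -26700 J.
Work done on the gas = −W_by = 26700 J.

26700 J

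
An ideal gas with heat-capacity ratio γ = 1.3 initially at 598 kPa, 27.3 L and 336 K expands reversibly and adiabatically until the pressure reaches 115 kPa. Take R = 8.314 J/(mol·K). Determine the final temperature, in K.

Adiabatic: T₂/T₁ = (P₂/P₁)^((γ−1)/γ) ⇒ T₂ = 336×(0.192)^0.231 = 230 K; V₂ = 97.0 L.

230 K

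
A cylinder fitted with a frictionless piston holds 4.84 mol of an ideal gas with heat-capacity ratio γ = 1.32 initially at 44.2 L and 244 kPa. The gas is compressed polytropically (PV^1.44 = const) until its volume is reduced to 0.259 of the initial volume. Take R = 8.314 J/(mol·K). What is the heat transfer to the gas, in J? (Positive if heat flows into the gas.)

7460 J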